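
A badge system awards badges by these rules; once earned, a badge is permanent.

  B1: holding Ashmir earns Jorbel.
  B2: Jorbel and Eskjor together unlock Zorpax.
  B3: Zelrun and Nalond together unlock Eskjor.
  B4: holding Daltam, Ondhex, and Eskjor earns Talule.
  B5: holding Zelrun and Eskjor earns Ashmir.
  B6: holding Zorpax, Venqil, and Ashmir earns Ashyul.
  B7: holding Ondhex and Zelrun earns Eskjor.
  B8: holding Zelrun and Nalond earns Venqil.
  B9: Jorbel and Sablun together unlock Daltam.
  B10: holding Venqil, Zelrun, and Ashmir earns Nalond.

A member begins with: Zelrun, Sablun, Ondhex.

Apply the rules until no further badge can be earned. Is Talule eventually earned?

With Ondhex and Zelrun, Eskjor is earned (B7).
With Zelrun and Eskjor, Ashmir is earned (B5).
With Ashmir, Jorbel is earned (B1).
With Jorbel and Sablun, Daltam is earned (B9).
With Daltam, Ondhex, and Eskjor, Talule is earned (B4).

Yes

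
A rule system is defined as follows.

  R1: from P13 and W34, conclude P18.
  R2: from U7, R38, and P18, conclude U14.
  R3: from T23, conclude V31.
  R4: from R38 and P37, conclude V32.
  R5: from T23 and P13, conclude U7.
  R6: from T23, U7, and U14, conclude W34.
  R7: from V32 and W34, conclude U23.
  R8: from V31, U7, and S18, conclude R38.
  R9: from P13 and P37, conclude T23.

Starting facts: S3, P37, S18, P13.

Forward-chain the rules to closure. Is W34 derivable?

No

W34 would need T23, U7, and U14 (R6), but U14 is never established.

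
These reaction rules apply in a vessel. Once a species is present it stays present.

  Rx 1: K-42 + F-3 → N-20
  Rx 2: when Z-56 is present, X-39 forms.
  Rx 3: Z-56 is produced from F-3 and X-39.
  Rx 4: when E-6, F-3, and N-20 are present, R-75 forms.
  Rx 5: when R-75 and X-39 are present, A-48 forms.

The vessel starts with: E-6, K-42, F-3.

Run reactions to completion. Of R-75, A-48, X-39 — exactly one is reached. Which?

R-75

K-42 and F-3 present → N-20 forms (Rx 1).
E-6, F-3, and N-20 present → R-75 forms (Rx 4).
X-39 would need Z-56 (Rx 2), but Z-56 never forms. A-48 would need R-75 and X-39 (Rx 5), but X-39 never forms.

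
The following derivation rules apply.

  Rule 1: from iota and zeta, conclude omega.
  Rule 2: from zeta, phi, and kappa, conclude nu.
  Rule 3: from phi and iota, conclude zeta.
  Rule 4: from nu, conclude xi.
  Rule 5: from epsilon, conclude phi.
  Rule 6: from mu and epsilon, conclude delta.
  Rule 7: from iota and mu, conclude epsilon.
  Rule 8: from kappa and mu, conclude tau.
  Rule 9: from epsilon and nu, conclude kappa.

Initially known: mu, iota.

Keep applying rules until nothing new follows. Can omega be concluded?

From iota and mu, Rule 7 gives epsilon.
epsilon holds, so phi follows (Rule 5).
From phi and iota, Rule 3 gives zeta.
iota and zeta hold, so omega follows (Rule 1).

Yes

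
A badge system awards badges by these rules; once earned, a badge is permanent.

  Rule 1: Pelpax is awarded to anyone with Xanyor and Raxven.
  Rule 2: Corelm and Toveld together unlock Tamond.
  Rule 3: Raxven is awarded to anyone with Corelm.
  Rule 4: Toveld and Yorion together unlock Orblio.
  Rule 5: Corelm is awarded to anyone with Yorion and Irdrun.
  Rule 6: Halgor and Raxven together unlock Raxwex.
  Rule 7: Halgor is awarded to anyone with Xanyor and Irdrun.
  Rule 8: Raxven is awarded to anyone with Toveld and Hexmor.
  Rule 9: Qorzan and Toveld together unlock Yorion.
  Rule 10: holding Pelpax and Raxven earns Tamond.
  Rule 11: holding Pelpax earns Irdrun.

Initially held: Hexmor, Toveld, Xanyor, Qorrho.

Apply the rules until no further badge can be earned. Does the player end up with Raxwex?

Yes

With Toveld and Hexmor, Raxven is earned (Rule 8).
With Xanyor and Raxven, Pelpax is earned (Rule 1).
With Pelpax, Irdrun is earned (Rule 11).
With Xanyor and Irdrun, Halgor is earned (Rule 7).
With Halgor and Raxven, Raxwex is earned (Rule 6).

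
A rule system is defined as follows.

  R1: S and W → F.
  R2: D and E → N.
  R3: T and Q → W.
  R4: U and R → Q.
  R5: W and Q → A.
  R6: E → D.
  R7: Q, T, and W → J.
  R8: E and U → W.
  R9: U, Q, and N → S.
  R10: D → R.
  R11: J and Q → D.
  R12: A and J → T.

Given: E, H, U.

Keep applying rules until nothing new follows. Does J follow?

J would need Q, T, and W (R7), but T is never established.

No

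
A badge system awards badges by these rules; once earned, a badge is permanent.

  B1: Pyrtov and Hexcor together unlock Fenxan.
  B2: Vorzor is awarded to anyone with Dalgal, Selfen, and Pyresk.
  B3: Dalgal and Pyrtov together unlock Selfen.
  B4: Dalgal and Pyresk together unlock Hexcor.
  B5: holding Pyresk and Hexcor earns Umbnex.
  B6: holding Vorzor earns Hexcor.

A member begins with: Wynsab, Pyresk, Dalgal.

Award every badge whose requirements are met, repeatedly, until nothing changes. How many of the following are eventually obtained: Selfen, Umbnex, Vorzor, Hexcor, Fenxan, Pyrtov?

With Dalgal and Pyresk, Hexcor is earned (B4).
With Pyresk and Hexcor, Umbnex is earned (B5).
Selfen would need Dalgal and Pyrtov (B3), but Pyrtov is never earned.
Umbnex: reached.
Vorzor would need Dalgal, Selfen, and Pyresk (B2), but Selfen is never earned.
Hexcor: reached.
Fenxan would need Pyrtov and Hexcor (B1), but Pyrtov is never earned.
No rule produces Pyrtov, and it is not given.
Reached: Umbnex and Hexcor — 2 of the 6.

2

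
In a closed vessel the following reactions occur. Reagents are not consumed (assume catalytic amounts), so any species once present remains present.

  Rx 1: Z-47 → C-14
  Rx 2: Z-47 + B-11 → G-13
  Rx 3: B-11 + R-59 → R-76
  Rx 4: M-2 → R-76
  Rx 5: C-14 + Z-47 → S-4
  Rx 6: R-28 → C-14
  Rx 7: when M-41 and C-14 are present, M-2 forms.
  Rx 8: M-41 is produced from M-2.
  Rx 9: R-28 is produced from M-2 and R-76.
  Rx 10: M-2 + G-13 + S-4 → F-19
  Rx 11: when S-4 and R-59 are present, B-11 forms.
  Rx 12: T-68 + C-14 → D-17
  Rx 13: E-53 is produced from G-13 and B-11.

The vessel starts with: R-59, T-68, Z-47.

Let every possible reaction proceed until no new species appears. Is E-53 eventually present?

Z-47 present → C-14 forms (Rx 1).
C-14 and Z-47 present → S-4 forms (Rx 5).
S-4 and R-59 present → B-11 forms (Rx 11).
Z-47 and B-11 present → G-13 forms (Rx 2).
G-13 and B-11 present → E-53 forms (Rx 13).

Yes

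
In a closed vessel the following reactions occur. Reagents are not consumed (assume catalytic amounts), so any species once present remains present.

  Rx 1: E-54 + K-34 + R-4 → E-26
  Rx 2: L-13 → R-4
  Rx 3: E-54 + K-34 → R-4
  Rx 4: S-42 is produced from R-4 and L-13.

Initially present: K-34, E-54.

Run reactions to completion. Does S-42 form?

No

S-42 would need R-4 and L-13 (Rx 4), but L-13 never forms.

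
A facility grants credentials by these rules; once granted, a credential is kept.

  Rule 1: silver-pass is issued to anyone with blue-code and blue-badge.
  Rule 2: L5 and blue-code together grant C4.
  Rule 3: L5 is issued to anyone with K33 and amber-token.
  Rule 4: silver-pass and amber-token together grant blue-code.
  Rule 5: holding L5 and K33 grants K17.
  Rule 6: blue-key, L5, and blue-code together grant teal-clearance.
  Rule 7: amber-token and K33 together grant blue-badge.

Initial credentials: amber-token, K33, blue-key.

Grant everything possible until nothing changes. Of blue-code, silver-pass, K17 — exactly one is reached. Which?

K17

Holding K33 and amber-token grants L5 (Rule 3).
Holding L5 and K33 grants K17 (Rule 5).
blue-code would need silver-pass and amber-token (Rule 4), but silver-pass is never granted. silver-pass would need blue-code and blue-badge (Rule 1), but blue-code is never granted.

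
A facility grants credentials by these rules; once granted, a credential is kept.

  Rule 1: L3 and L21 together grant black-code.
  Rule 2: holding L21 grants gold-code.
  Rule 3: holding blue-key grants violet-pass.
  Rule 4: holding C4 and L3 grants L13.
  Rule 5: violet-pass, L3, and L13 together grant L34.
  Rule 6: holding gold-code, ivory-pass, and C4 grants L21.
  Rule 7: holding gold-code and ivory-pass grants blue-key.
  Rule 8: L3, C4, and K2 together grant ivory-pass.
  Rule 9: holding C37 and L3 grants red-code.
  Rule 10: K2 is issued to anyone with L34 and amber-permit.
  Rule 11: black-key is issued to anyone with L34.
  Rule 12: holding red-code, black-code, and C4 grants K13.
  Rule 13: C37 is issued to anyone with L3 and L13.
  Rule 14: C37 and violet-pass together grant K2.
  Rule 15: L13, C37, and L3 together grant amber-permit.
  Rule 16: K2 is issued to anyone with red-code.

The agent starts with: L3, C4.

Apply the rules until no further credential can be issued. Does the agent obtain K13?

K13 would need red-code, black-code, and C4 (Rule 12), but black-code is never granted.

No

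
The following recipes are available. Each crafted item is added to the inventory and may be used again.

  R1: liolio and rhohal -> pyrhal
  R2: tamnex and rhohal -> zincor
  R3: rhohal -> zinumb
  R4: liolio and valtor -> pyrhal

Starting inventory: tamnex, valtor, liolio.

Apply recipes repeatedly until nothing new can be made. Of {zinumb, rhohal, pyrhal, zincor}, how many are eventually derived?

1

liolio and valtor -> pyrhal (R4).
zinumb would need rhohal (R3), but rhohal is never obtained.
No rule produces rhohal, and it is not given.
pyrhal: reached.
zincor would need tamnex and rhohal (R2), but rhohal is never obtained.
Reached: pyrhal — 1 of the 4.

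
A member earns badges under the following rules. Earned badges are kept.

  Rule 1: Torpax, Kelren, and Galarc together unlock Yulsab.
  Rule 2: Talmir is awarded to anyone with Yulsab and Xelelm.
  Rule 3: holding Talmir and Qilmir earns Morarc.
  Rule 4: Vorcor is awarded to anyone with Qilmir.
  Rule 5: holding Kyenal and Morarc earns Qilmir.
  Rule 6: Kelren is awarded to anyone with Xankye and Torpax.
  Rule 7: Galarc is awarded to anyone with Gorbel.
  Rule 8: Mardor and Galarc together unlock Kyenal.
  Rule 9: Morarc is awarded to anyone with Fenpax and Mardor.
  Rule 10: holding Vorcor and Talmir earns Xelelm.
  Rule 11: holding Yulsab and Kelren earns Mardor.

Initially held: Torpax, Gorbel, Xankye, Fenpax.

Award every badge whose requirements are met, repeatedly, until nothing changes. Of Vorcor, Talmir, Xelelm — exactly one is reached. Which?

Vorcor

With Gorbel, Galarc is earned (Rule 7).
With Xankye and Torpax, Kelren is earned (Rule 6).
With Torpax, Kelren, and Galarc, Yulsab is earned (Rule 1).
With Yulsab and Kelren, Mardor is earned (Rule 11).
With Mardor and Galarc, Kyenal is earned (Rule 8).
With Fenpax and Mardor, Morarc is earned (Rule 9).
With Kyenal and Morarc, Qilmir is earned (Rule 5).
With Qilmir, Vorcor is earned (Rule 4).
Talmir would need Yulsab and Xelelm (Rule 2), but Xelelm is never earned. Xelelm would need Vorcor and Talmir (Rule 10), but Talmir is never earned.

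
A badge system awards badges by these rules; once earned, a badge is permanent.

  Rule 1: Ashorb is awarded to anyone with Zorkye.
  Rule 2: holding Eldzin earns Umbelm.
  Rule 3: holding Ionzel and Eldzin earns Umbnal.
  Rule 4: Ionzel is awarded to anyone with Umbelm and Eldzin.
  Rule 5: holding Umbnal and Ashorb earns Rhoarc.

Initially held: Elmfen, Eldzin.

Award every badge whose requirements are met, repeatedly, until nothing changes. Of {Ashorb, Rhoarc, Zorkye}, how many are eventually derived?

0

Ashorb would need Zorkye (Rule 1), but Zorkye is never earned.
Rhoarc would need Umbnal and Ashorb (Rule 5), but Ashorb is never earned.
No rule produces Zorkye, and it is not given.
None of the 3 are reached.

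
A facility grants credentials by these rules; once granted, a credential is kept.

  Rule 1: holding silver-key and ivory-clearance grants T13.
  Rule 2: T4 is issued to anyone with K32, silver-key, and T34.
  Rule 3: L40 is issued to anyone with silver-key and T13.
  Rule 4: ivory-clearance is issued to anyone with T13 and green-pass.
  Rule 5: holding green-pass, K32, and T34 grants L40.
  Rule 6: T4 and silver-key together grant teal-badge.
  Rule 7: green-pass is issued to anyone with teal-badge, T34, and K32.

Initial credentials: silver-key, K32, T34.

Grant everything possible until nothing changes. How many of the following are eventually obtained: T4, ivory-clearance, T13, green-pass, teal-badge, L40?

Holding K32, silver-key, and T34 grants T4 (Rule 2).
Holding T4 and silver-key grants teal-badge (Rule 6).
Holding teal-badge, T34, and K32 grants green-pass (Rule 7).
Holding green-pass, K32, and T34 grants L40 (Rule 5).
T4: reached.
ivory-clearance would need T13 and green-pass (Rule 4), but T13 is never granted.
T13 would need silver-key and ivory-clearance (Rule 1), but ivory-clearance is never granted.
green-pass: reached.
teal-badge: reached.
L40: reached.
Reached: T4, green-pass, teal-badge, and L40 — 4 of the 6.

4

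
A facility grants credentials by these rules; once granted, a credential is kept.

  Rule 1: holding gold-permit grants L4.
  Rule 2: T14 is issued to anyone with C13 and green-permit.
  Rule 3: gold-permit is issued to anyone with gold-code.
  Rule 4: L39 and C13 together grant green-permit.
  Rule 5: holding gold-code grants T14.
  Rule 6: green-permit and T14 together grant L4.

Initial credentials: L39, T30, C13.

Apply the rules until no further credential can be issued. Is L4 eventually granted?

Holding L39 and C13 grants green-permit (Rule 4).
Holding C13 and green-permit grants T14 (Rule 2).
Holding green-permit and T14 grants L4 (Rule 6).

Yes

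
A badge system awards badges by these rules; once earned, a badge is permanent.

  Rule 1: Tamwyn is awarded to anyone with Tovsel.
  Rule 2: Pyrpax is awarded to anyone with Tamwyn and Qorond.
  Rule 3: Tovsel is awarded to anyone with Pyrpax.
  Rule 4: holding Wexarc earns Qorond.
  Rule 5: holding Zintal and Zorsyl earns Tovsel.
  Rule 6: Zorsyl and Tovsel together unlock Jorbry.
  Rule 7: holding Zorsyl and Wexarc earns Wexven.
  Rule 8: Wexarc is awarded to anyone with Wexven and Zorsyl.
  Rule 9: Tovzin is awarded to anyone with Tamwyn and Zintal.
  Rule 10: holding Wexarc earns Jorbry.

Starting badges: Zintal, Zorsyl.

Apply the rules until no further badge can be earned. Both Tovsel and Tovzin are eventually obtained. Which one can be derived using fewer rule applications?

Tovsel

Tovsel: With Zintal and Zorsyl, Tovsel is earned (Rule 5). [1 rule application]
Tovzin: With Zintal and Zorsyl, Tovsel is earned (Rule 5). With Tovsel, Tamwyn is earned (Rule 1). With Tamwyn and Zintal, Tovzin is earned (Rule 9). [3 rule applications]
Tovsel needs fewer.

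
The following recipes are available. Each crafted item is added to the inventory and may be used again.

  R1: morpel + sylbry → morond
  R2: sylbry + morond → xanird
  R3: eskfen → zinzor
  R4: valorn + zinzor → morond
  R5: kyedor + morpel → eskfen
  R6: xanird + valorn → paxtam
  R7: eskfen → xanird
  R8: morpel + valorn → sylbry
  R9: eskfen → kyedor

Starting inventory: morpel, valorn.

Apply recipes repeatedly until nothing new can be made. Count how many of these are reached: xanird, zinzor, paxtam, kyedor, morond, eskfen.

Using R8, morpel and valorn make sylbry.
Using R1, morpel and sylbry make morond.
sylbry + morond → xanird (R2).
xanird + valorn → paxtam (R6).
xanird: reached.
zinzor would need eskfen (R3), but eskfen is never obtained.
paxtam: reached.
kyedor would need eskfen (R9), but eskfen is never obtained.
morond: reached.
eskfen would need kyedor and morpel (R5), but kyedor is never obtained.
Reached: xanird, paxtam, and morond — 3 of the 6.

3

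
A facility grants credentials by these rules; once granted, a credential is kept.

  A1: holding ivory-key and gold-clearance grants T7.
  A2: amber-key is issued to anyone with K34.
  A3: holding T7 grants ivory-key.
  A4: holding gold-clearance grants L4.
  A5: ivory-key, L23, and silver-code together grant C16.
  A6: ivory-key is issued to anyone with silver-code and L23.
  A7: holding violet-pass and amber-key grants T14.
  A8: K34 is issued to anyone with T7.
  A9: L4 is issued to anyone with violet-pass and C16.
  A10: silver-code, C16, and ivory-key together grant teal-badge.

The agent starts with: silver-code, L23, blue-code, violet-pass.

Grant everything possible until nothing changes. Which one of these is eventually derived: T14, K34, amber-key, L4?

Holding silver-code and L23 grants ivory-key (A6).
Holding ivory-key, L23, and silver-code grants C16 (A5).
Holding violet-pass and C16 grants L4 (A9).
K34 would need T7 (A8), but T7 is never granted. amber-key would need K34 (A2), but K34 is never granted. T14 would need violet-pass and amber-key (A7), but amber-key is never granted.

L4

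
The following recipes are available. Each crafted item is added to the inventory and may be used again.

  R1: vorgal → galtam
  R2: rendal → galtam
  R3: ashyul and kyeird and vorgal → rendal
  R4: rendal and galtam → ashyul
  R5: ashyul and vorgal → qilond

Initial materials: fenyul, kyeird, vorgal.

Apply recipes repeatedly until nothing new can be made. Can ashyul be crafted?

No

ashyul would need rendal and galtam (R4), but rendal is never obtained.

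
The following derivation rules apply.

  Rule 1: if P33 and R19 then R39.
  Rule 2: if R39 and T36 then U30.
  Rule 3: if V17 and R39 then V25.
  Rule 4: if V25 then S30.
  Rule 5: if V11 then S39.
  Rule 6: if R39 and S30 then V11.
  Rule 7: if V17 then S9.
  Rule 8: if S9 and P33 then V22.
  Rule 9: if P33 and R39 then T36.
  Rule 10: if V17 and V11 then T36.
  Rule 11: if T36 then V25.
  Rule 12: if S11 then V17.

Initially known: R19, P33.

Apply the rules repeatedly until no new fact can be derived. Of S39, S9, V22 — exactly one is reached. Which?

From P33 and R19, Rule 1 gives R39.
P33 and R39 hold, so T36 follows (Rule 9).
From T36, Rule 11 gives V25.
From V25, Rule 4 gives S30.
From R39 and S30, Rule 6 gives V11.
From V11, Rule 5 gives S39.
V22 would need S9 and P33 (Rule 8), but S9 is never established. S9 would need V17 (Rule 7), but V17 is never established.

S39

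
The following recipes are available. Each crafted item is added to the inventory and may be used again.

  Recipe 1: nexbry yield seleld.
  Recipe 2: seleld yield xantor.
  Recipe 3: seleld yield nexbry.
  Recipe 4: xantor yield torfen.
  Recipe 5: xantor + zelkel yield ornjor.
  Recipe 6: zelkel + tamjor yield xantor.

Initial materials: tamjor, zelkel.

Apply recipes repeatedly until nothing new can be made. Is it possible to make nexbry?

No

nexbry would need seleld (Recipe 3), but seleld is never obtained.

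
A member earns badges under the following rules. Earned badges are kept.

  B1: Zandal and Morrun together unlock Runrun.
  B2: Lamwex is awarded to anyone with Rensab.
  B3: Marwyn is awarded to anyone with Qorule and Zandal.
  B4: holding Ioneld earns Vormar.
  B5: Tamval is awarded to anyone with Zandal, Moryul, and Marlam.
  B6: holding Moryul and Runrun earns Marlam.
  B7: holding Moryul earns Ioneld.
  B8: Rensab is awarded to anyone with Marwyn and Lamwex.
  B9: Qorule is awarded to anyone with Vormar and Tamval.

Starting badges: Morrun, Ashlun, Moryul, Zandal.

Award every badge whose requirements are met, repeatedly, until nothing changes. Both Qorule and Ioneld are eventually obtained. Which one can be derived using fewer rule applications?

Ioneld

Ioneld: With Moryul, Ioneld is earned (B7). [1 rule application]
Qorule: With Zandal and Morrun, Runrun is earned (B1). With Moryul, Ioneld is earned (B7). With Moryul and Runrun, Marlam is earned (B6). With Ioneld, Vormar is earned (B4). With Zandal, Moryul, and Marlam, Tamval is earned (B5). With Vormar and Tamval, Qorule is earned (B9). [6 rule applications]
Ioneld needs fewer.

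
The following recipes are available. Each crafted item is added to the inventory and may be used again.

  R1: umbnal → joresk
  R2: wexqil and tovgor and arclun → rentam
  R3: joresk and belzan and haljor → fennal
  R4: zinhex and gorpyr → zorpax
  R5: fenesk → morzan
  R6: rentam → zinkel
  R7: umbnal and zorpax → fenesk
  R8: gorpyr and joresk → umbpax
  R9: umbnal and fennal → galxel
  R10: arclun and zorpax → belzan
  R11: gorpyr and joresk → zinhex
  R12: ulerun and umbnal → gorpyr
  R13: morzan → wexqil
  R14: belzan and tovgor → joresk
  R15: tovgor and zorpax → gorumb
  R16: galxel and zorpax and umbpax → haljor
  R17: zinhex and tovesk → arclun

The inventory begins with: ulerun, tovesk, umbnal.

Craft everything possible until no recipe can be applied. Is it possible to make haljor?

No

haljor would need galxel, zorpax, and umbpax (R16), but galxel is never obtained.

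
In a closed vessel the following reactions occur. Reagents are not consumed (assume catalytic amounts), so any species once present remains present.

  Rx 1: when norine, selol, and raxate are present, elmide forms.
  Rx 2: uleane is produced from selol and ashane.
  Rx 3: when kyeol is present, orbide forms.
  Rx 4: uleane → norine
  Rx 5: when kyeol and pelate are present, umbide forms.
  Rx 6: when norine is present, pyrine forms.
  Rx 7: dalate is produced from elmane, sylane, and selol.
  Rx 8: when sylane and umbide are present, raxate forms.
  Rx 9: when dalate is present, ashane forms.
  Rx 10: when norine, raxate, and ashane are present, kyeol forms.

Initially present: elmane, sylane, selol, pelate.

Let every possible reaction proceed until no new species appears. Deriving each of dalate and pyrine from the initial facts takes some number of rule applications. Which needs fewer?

dalate

dalate: elmane, sylane, and selol present → dalate forms (Rx 7). [1 rule application]
pyrine: elmane, sylane, and selol present → dalate forms (Rx 7). dalate present → ashane forms (Rx 9). selol and ashane present → uleane forms (Rx 2). uleane present → norine forms (Rx 4). norine present → pyrine forms (Rx 6). [5 rule applications]
dalate needs fewer.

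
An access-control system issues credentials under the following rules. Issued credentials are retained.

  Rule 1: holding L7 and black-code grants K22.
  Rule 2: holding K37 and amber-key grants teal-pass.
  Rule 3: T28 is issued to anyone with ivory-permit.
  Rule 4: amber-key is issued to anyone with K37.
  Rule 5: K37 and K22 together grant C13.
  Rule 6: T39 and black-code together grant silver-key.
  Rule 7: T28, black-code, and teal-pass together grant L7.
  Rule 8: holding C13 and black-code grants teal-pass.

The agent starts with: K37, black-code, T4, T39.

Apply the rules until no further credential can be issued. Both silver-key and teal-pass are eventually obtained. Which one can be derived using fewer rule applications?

silver-key: Holding T39 and black-code grants silver-key (Rule 6). [1 rule application]
teal-pass: Holding K37 grants amber-key (Rule 4). Holding K37 and amber-key grants teal-pass (Rule 2). [2 rule applications]
silver-key needs fewer.

silver-key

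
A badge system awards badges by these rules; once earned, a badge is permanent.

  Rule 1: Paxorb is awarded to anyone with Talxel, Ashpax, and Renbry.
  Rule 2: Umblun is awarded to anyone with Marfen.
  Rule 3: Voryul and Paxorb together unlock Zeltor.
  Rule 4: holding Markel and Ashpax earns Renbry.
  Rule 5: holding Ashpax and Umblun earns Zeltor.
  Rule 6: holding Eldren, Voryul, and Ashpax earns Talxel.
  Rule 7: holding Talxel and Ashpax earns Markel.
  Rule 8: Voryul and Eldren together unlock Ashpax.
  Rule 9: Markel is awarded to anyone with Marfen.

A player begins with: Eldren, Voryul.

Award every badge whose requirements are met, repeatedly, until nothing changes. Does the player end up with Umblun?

No

Umblun would need Marfen (Rule 2), but Marfen is never earned.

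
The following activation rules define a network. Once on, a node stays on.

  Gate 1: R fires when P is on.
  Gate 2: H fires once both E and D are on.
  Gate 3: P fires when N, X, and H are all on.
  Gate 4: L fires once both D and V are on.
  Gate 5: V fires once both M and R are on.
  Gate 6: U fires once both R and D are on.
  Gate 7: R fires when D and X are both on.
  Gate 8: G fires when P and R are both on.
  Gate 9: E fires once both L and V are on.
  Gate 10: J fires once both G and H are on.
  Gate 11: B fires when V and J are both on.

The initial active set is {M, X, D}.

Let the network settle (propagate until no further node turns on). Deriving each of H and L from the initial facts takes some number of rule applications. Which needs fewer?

L

L: D and X are on, so R fires (Gate 7). Gate 5: M and R on → V on. Gate 4: D and V on → L on. [3 rule applications]
H: D and X are on, so R fires (Gate 7). Gate 5: M and R on → V on. D and V are on, so L fires (Gate 4). L and V are on, so E fires (Gate 9). Gate 2: E and D on → H on. [5 rule applications]
L needs fewer.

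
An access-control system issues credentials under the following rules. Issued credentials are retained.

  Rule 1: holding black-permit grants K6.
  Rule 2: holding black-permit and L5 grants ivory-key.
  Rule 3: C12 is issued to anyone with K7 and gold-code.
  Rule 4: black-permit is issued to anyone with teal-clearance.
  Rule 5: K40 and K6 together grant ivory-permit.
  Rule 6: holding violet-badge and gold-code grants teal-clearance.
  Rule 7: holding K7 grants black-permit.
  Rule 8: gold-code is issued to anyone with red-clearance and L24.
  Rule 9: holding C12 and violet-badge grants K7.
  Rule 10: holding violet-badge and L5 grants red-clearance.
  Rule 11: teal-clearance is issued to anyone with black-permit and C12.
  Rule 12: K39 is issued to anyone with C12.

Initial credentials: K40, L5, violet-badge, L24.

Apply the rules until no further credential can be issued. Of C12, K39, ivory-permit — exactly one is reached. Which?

Holding violet-badge and L5 grants red-clearance (Rule 10).
Holding red-clearance and L24 grants gold-code (Rule 8).
Holding violet-badge and gold-code grants teal-clearance (Rule 6).
Holding teal-clearance grants black-permit (Rule 4).
Holding black-permit grants K6 (Rule 1).
Holding K40 and K6 grants ivory-permit (Rule 5).
C12 would need K7 and gold-code (Rule 3), but K7 is never granted. K39 would need C12 (Rule 12), but C12 is never granted.

ivory-permit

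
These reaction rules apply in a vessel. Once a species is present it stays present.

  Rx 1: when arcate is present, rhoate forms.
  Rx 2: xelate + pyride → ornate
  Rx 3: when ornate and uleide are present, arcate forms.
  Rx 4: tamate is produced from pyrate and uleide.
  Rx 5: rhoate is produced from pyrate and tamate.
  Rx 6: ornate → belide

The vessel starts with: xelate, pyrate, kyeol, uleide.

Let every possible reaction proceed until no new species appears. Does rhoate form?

pyrate and uleide present → tamate forms (Rx 4).
pyrate and tamate present → rhoate forms (Rx 5).

Yes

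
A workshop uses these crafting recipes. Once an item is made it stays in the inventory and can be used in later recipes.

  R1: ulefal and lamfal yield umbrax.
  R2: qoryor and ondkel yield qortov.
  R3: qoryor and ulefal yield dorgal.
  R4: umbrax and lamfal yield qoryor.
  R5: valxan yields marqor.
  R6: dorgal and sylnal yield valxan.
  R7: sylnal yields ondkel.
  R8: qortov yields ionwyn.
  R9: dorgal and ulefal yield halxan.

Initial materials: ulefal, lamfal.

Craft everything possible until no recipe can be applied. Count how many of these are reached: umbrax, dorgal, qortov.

Using R1, ulefal and lamfal make umbrax.
Using R4, umbrax and lamfal make qoryor.
qoryor and ulefal → dorgal (R3).
umbrax: reached.
dorgal: reached.
qortov would need qoryor and ondkel (R2), but ondkel is never obtained.
Reached: umbrax and dorgal — 2 of the 3.

2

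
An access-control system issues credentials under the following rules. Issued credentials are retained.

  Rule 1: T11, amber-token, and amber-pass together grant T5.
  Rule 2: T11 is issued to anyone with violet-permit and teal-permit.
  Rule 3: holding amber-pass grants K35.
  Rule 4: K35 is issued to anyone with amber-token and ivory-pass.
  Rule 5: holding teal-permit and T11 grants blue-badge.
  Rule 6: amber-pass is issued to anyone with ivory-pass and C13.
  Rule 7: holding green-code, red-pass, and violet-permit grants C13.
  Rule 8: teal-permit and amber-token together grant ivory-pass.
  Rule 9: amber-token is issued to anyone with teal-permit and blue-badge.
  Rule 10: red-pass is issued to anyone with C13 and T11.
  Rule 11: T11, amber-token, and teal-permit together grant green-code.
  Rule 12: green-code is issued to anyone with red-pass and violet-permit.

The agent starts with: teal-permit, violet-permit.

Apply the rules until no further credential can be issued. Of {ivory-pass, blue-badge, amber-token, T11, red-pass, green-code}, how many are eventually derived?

5

Holding violet-permit and teal-permit grants T11 (Rule 2).
Holding teal-permit and T11 grants blue-badge (Rule 5).
Holding teal-permit and blue-badge grants amber-token (Rule 9).
Holding T11, amber-token, and teal-permit grants green-code (Rule 11).
Holding teal-permit and amber-token grants ivory-pass (Rule 8).
ivory-pass: reached.
blue-badge: reached.
amber-token: reached.
T11: reached.
red-pass would need C13 and T11 (Rule 10), but C13 is never granted.
green-code: reached.
Reached: ivory-pass, blue-badge, amber-token, T11, and green-code — 5 of the 6.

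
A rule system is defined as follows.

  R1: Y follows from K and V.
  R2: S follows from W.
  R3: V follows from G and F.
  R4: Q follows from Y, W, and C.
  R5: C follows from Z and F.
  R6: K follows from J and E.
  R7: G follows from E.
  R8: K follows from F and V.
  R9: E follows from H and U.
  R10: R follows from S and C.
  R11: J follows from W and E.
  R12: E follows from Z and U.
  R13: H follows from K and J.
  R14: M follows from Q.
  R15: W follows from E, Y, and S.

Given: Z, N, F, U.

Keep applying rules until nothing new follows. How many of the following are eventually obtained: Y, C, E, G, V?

Z and U hold, so E follows (R12).
Z and F hold, so C follows (R5).
E holds, so G follows (R7).
G and F hold, so V follows (R3).
F and V hold, so K follows (R8).
K and V hold, so Y follows (R1).
Y: reached.
C: reached.
E: reached.
G: reached.
V: reached.
All 5 are reached.

5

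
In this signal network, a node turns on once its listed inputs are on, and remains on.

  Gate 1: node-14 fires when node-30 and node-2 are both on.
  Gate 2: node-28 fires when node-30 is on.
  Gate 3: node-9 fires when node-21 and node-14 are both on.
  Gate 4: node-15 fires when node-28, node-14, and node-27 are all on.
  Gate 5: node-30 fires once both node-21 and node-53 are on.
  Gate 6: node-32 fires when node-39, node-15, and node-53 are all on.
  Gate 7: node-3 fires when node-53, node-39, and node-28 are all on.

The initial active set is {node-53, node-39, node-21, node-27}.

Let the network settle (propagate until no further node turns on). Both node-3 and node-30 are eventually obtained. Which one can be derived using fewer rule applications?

node-30: node-21 and node-53 are on, so node-30 fires (Gate 5). [1 rule application]
node-3: node-21 and node-53 are on, so node-30 fires (Gate 5). Gate 2: node-30 on → node-28 on. node-53, node-39, and node-28 are on, so node-3 fires (Gate 7). [3 rule applications]
node-30 needs fewer.

node-30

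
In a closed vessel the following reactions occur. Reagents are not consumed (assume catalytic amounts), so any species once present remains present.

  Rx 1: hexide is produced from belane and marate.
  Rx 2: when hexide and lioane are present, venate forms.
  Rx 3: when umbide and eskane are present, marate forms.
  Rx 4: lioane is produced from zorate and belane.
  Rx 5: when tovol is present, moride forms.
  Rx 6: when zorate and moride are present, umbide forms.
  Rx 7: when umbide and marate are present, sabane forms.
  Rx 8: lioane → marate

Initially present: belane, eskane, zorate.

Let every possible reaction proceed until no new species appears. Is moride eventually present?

moride would need tovol (Rx 5), but tovol never forms.

No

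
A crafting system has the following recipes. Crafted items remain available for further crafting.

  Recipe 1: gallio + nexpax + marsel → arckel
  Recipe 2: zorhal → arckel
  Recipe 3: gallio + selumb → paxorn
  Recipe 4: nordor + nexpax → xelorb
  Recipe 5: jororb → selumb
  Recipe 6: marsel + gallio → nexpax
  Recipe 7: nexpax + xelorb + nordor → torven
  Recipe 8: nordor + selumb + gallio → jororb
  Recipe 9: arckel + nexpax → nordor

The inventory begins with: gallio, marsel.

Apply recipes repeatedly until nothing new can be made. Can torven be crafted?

Yes

Using Recipe 6, marsel and gallio make nexpax.
gallio + nexpax + marsel → arckel (Recipe 1).
arckel + nexpax → nordor (Recipe 9).
Using Recipe 4, nordor and nexpax make xelorb.
nexpax + xelorb + nordor → torven (Recipe 7).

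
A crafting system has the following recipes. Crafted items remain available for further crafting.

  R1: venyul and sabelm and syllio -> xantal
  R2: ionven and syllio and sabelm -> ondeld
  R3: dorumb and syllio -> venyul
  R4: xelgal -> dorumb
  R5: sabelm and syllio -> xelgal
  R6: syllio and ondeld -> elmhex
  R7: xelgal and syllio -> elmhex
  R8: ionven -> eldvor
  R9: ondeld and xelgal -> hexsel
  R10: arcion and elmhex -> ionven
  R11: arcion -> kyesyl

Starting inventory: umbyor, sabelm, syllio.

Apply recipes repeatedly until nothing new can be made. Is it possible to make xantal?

Yes

sabelm and syllio -> xelgal (R5).
Using R4, xelgal makes dorumb.
Using R3, dorumb and syllio make venyul.
venyul and sabelm and syllio -> xantal (R1).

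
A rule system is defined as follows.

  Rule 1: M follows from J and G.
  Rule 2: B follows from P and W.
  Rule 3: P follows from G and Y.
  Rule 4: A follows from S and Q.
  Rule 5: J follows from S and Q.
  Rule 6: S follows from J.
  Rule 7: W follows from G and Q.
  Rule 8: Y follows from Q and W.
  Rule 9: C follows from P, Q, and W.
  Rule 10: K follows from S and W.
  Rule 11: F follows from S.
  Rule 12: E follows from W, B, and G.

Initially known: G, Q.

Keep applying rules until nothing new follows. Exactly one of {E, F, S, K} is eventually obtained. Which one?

From G and Q, Rule 7 gives W.
Q and W hold, so Y follows (Rule 8).
From G and Y, Rule 3 gives P.
P and W hold, so B follows (Rule 2).
From W, B, and G, Rule 12 gives E.
K would need S and W (Rule 10), but S is never established. F would need S (Rule 11), but S is never established. S would need J (Rule 6), but J is never established.

E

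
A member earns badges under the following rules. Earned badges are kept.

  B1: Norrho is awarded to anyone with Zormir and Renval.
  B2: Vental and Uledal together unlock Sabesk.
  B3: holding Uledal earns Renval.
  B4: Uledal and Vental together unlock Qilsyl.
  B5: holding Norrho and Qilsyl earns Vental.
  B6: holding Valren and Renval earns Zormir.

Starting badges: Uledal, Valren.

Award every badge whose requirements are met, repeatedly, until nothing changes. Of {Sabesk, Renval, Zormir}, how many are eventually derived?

With Uledal, Renval is earned (B3).
With Valren and Renval, Zormir is earned (B6).
Sabesk would need Vental and Uledal (B2), but Vental is never earned.
Renval: reached.
Zormir: reached.
Reached: Renval and Zormir — 2 of the 3.

2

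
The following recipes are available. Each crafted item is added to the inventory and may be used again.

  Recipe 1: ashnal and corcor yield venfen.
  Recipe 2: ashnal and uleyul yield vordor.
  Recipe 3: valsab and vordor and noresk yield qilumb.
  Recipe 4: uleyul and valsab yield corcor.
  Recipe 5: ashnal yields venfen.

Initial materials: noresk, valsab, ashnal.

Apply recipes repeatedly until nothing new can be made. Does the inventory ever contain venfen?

ashnal → venfen (Recipe 5).

Yes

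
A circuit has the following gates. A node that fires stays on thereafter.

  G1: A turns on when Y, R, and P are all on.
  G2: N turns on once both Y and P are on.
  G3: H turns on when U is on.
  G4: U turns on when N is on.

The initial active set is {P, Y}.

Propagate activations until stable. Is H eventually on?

Yes

G2: Y and P on → N on.
N is on, so U turns on (G4).
G3: U on → H on.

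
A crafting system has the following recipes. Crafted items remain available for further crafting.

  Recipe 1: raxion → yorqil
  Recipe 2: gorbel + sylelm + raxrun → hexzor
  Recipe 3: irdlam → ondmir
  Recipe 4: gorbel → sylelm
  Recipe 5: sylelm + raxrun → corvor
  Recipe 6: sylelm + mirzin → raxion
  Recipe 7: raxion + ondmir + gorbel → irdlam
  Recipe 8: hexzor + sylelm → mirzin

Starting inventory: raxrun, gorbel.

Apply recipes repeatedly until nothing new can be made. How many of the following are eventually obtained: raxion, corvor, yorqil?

Using Recipe 4, gorbel makes sylelm.
Using Recipe 5, sylelm and raxrun make corvor.
Using Recipe 2, gorbel, sylelm, and raxrun make hexzor.
hexzor + sylelm → mirzin (Recipe 8).
Using Recipe 6, sylelm and mirzin make raxion.
raxion → yorqil (Recipe 1).
raxion: reached.
corvor: reached.
yorqil: reached.
All 3 are reached.

3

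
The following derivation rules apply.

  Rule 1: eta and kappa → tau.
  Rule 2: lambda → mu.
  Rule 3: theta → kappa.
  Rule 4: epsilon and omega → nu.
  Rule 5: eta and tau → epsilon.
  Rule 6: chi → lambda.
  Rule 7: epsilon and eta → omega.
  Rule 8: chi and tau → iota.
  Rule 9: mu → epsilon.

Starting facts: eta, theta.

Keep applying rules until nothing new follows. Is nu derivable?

theta holds, so kappa follows (Rule 3).
eta and kappa hold, so tau follows (Rule 1).
eta and tau hold, so epsilon follows (Rule 5).
epsilon and eta hold, so omega follows (Rule 7).
From epsilon and omega, Rule 4 gives nu.

Yes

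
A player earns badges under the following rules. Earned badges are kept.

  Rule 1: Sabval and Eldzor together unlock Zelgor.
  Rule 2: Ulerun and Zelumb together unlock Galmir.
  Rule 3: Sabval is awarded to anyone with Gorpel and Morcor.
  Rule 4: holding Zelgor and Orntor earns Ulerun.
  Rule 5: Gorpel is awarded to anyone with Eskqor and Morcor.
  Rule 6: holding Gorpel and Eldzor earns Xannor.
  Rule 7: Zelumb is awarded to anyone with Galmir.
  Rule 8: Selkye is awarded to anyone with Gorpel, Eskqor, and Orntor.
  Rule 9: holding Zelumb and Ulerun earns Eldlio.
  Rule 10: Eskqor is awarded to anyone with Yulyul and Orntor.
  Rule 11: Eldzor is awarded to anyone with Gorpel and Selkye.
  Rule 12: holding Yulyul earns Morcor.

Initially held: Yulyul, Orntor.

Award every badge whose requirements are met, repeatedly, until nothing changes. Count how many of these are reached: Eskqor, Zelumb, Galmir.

1

With Yulyul and Orntor, Eskqor is earned (Rule 10).
Eskqor: reached.
Zelumb would need Galmir (Rule 7), but Galmir is never earned.
Galmir would need Ulerun and Zelumb (Rule 2), but Zelumb is never earned.
Reached: Eskqor — 1 of the 3.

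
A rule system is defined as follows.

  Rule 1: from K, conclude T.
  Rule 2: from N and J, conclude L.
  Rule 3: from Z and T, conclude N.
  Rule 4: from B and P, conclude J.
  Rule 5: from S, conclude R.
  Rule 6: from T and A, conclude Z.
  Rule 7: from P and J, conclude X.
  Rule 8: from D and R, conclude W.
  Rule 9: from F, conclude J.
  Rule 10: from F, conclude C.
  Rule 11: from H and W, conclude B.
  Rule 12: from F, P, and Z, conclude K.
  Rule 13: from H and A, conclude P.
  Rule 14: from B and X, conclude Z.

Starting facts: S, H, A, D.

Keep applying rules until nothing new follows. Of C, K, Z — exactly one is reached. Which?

From S, Rule 5 gives R.
From H and A, Rule 13 gives P.
From D and R, Rule 8 gives W.
H and W hold, so B follows (Rule 11).
B and P hold, so J follows (Rule 4).
P and J hold, so X follows (Rule 7).
From B and X, Rule 14 gives Z.
K would need F, P, and Z (Rule 12), but F is never established. C would need F (Rule 10), but F is never established.

Z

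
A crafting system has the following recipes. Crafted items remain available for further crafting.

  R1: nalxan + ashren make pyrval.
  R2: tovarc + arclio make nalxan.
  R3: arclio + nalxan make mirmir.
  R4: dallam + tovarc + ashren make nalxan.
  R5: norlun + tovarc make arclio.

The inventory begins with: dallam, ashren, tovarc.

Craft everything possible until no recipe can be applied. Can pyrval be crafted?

dallam + tovarc + ashren → nalxan (R4).
nalxan + ashren → pyrval (R1).

Yes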